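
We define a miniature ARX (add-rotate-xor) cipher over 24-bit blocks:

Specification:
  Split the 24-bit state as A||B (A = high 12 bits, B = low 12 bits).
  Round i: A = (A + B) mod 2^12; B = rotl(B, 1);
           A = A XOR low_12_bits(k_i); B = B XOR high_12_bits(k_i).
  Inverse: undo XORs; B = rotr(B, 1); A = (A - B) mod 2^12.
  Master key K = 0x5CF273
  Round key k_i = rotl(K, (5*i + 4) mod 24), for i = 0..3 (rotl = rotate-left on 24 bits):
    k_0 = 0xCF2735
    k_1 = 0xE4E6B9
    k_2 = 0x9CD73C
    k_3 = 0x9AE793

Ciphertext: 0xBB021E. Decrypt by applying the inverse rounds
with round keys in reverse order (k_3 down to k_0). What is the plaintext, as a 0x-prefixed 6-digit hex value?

0xC1F668

s_0 = ciphertext = 0xBB021E
s_1 = InvRound(s_0, k_3) = 0x64B5D8
s_2 = InvRound(s_1, k_2) = 0x36DE0A
s_3 = InvRound(s_2, k_1) = 0x5B2022
s_4 = InvRound(s_3, k_0) = 0xC1F668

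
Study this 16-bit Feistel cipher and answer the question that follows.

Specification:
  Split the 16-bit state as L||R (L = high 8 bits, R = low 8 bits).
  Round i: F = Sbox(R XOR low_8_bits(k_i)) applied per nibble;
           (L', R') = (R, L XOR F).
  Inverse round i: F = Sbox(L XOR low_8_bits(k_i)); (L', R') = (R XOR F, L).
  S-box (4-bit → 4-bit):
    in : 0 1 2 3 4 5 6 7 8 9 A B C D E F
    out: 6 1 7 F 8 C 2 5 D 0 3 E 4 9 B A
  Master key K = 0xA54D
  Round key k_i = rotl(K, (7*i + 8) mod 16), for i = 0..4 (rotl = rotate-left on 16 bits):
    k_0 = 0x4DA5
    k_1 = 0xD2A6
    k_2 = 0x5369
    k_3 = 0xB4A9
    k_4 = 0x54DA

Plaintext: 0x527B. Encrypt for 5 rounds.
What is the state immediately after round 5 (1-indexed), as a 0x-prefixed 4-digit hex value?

0x58E3

s_0 = plaintext = 0x527B
s_1 = Round(s_0, k_0) = 0x7BC9
s_2 = Round(s_1, k_1) = 0xC951
s_3 = Round(s_2, k_2) = 0x5134
s_4 = Round(s_3, k_3) = 0x3458
s_5 = Round(s_4, k_4) = 0x58E3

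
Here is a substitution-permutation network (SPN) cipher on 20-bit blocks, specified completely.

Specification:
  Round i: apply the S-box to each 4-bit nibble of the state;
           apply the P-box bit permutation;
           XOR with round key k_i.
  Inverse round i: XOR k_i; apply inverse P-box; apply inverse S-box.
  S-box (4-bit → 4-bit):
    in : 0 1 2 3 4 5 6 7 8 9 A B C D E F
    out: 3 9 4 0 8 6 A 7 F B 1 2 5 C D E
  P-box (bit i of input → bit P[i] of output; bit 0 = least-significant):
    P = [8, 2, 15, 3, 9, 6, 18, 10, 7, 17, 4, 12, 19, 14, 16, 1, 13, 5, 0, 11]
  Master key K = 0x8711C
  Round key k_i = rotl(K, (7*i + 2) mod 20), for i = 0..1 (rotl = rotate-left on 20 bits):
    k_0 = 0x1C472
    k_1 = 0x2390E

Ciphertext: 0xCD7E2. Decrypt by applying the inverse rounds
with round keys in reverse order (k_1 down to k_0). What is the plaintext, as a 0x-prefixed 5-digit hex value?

0x50C6F

s_0 = ciphertext = 0xCD7E2
s_1 = InvRound(s_0, k_1) = 0x9008F
s_2 = InvRound(s_1, k_0) = 0x50C6F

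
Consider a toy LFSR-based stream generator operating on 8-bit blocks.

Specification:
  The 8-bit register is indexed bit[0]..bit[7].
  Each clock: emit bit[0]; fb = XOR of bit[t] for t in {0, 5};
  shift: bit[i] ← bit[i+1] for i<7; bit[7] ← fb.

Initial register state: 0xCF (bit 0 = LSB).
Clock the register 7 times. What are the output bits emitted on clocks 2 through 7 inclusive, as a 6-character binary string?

111001

reg_0 = 0xCF
clock 1: out=1, reg = 0xE7
clock 2: out=1, reg = 0x73
clock 3: out=1, reg = 0x39
clock 4: out=1, reg = 0x1C
clock 5: out=0, reg = 0x0E
clock 6: out=0, reg = 0x07
clock 7: out=1, reg = 0x83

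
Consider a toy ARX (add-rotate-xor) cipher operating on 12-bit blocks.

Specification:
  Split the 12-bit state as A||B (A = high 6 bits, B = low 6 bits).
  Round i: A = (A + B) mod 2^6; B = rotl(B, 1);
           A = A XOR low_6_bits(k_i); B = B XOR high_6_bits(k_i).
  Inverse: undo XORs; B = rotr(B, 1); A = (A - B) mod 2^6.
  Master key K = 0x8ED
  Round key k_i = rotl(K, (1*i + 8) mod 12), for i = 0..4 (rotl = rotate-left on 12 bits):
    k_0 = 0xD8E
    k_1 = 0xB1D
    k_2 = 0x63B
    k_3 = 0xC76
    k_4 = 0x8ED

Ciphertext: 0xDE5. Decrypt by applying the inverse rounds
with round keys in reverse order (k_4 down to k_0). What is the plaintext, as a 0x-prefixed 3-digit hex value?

s_0 = ciphertext = 0xDE5
s_1 = InvRound(s_0, k_4) = 0x5C3
s_2 = InvRound(s_1, k_3) = 0x219
s_3 = InvRound(s_2, k_2) = 0x4E0
s_4 = InvRound(s_3, k_1) = 0x206
s_5 = InvRound(s_4, k_0) = 0xB98

0xB98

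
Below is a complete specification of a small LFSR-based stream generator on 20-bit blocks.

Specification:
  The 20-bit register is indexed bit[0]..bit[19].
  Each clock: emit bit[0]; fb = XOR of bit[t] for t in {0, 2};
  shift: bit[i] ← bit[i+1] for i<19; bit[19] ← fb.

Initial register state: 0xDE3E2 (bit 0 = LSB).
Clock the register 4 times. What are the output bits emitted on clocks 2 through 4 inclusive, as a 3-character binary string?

100

reg_0 = 0xDE3E2
clock 1: out=0, reg = 0x6F1F1
clock 2: out=1, reg = 0xB78F8
clock 3: out=0, reg = 0x5BC7C
clock 4: out=0, reg = 0xADE3E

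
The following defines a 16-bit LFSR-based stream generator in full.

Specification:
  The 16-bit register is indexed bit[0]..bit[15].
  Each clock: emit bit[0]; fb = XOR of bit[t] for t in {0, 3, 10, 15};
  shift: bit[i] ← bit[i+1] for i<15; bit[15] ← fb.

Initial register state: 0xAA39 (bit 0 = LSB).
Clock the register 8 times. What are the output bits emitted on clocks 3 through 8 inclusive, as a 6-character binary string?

011100

reg_0 = 0xAA39
clock 1: out=1, reg = 0xD51C
clock 2: out=0, reg = 0xEA8E
clock 3: out=0, reg = 0x7547
clock 4: out=1, reg = 0x3AA3
clock 5: out=1, reg = 0x9D51
clock 6: out=1, reg = 0xCEA8
clock 7: out=0, reg = 0xE754
clock 8: out=0, reg = 0x73AA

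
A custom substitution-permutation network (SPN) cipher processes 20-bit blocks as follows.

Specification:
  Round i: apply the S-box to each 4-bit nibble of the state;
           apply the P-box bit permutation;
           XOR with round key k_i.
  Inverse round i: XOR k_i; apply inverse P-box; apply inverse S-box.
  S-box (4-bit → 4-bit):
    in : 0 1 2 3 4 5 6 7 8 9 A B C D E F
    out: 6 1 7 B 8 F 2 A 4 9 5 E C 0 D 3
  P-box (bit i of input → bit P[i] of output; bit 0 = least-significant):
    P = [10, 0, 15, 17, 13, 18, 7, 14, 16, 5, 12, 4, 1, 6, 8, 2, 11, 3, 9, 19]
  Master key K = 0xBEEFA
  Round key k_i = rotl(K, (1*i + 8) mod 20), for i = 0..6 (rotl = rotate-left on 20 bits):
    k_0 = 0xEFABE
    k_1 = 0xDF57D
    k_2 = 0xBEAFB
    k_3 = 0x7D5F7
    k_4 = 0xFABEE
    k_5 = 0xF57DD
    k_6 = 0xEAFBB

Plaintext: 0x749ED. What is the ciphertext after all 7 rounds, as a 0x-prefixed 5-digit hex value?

0xFE243

s_0 = plaintext = 0x749ED
s_1 = Round(s_0, k_0) = 0x79A22
s_2 = Round(s_1, k_1) = 0x041F2
s_3 = Round(s_2, k_2) = 0xE4CF6
s_4 = Round(s_3, k_3) = 0xBEFE2
s_5 = Round(s_4, k_4) = 0x64C41
s_6 = Round(s_5, k_5) = 0xF03C1
s_7 = Round(s_6, k_6) = 0xFE243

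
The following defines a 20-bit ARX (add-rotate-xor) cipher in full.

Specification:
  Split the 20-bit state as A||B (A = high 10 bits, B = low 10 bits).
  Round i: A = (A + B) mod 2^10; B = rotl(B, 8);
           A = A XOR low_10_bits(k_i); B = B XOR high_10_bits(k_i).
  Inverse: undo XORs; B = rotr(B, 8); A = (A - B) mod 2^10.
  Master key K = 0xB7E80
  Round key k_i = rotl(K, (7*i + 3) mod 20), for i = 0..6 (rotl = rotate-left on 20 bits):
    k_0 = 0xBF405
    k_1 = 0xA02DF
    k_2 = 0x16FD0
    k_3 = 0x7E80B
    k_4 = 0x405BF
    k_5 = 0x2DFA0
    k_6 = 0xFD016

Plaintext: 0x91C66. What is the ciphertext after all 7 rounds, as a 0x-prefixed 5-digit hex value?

s_0 = plaintext = 0x91C66
s_1 = Round(s_0, k_0) = 0xAA0E4
s_2 = Round(s_1, k_1) = 0x54EB9
s_3 = Round(s_2, k_2) = 0xF71F5
s_4 = Round(s_3, k_3) = 0x76887
s_5 = Round(s_4, k_4) = 0xF7A20
s_6 = Round(s_5, k_5) = 0x9783F
s_7 = Round(s_6, k_6) = 0xA2CFB

0xA2CFB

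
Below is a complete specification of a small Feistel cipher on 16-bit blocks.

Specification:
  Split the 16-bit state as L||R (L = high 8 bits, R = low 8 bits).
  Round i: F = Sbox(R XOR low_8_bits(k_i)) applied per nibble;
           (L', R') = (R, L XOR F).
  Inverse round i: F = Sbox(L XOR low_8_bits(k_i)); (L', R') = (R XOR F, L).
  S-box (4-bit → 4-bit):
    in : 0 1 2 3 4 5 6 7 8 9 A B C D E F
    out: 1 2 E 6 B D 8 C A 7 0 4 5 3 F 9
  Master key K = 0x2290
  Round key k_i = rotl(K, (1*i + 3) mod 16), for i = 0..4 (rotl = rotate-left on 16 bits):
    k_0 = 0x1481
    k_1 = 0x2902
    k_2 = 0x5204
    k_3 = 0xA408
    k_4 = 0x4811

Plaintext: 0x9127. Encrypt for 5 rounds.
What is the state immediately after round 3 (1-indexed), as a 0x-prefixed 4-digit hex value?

0x5345

s_0 = plaintext = 0x9127
s_1 = Round(s_0, k_0) = 0x2799
s_2 = Round(s_1, k_1) = 0x9953
s_3 = Round(s_2, k_2) = 0x5345
s_4 = Round(s_3, k_3) = 0x45E0
s_5 = Round(s_4, k_4) = 0xE0D7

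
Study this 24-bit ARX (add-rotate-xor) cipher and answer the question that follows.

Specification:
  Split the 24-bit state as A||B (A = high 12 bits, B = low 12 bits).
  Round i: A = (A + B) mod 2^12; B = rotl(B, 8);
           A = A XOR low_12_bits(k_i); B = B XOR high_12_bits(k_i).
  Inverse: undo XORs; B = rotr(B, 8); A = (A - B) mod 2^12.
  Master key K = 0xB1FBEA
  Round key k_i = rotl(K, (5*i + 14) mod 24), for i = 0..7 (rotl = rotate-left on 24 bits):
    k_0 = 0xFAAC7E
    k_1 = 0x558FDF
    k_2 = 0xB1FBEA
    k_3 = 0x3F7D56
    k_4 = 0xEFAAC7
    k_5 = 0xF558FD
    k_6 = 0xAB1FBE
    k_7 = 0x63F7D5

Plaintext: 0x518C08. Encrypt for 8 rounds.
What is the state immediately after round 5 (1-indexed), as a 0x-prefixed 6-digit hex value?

s_0 = plaintext = 0x518C08
s_1 = Round(s_0, k_0) = 0xD5E76A
s_2 = Round(s_1, k_1) = 0xB17F2E
s_3 = Round(s_2, k_2) = 0x1AF5ED
s_4 = Round(s_3, k_3) = 0xACAEA9
s_5 = Round(s_4, k_4) = 0x3B4710
s_6 = Round(s_5, k_5) = 0x239F24
s_7 = Round(s_6, k_6) = 0xEE3E43
s_8 = Round(s_7, k_7) = 0xAF35DB

0x3B4710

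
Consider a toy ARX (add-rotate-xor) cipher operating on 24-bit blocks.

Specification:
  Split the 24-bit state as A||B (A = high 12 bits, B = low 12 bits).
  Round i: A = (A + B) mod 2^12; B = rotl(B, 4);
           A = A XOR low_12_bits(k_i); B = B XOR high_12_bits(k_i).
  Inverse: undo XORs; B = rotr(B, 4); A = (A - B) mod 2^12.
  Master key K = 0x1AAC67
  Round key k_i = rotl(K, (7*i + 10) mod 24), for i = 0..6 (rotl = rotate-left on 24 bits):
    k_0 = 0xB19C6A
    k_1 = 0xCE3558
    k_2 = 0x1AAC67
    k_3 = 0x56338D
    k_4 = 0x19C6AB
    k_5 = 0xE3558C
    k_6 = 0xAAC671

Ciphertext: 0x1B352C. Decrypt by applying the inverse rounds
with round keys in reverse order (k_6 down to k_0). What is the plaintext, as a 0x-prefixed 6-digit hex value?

0xF2527D

s_0 = ciphertext = 0x1B352C
s_1 = InvRound(s_0, k_6) = 0x6CA0F8
s_2 = InvRound(s_1, k_5) = 0x55ADEC
s_3 = InvRound(s_2, k_4) = 0x32A0C7
s_4 = InvRound(s_3, k_3) = 0xC4D45A
s_5 = InvRound(s_4, k_2) = 0xFCB05F
s_6 = InvRound(s_5, k_1) = 0xDC8CCB
s_7 = InvRound(s_6, k_0) = 0xF2527D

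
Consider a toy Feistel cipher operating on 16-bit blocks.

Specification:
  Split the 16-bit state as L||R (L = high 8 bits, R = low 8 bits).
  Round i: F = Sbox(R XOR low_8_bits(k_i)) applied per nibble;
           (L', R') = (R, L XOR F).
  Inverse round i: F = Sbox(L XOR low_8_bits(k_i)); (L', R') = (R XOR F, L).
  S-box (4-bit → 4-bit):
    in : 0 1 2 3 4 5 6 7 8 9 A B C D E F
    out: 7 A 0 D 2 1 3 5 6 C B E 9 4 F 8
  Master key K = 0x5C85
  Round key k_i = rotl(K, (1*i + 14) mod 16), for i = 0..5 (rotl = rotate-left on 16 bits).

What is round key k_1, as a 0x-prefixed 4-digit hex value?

0xAE42

K = 0x5C85
k_0 = rotl(K, (1*0+14) mod 16) = rotl(K, 14) = 0x5721
k_1 = rotl(K, (1*1+14) mod 16) = rotl(K, 15) = 0xAE42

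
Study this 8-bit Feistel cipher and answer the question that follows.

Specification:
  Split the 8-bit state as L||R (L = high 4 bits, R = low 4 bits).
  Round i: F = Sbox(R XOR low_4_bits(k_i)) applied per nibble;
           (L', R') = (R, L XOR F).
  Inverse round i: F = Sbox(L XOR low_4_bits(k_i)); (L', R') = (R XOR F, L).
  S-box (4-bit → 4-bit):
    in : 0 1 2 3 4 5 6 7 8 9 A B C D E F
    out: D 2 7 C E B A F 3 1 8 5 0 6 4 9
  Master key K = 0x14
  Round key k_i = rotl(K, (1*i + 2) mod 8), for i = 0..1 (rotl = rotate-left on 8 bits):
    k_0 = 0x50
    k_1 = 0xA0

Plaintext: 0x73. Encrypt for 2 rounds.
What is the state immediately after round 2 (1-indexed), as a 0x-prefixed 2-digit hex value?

s_0 = plaintext = 0x73
s_1 = Round(s_0, k_0) = 0x3B
s_2 = Round(s_1, k_1) = 0xB6

0xB6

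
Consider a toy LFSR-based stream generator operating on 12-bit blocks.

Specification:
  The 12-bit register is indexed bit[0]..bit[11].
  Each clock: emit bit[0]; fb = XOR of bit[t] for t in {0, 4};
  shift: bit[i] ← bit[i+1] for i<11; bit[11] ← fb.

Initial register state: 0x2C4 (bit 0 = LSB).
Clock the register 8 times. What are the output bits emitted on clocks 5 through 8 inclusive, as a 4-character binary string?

reg_0 = 0x2C4
clock 1: out=0, reg = 0x162
clock 2: out=0, reg = 0x0B1
clock 3: out=1, reg = 0x058
clock 4: out=0, reg = 0x82C
clock 5: out=0, reg = 0x416
clock 6: out=0, reg = 0xA0B
clock 7: out=1, reg = 0xD05
clock 8: out=1, reg = 0xE82

0011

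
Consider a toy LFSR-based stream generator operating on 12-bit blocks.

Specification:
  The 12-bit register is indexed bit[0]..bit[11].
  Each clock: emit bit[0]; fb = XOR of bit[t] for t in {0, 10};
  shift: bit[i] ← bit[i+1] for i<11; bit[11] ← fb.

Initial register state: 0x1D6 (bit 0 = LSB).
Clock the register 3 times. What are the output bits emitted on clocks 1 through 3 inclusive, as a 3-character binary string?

reg_0 = 0x1D6
clock 1: out=0, reg = 0x0EB
clock 2: out=1, reg = 0x875
clock 3: out=1, reg = 0xC3A

011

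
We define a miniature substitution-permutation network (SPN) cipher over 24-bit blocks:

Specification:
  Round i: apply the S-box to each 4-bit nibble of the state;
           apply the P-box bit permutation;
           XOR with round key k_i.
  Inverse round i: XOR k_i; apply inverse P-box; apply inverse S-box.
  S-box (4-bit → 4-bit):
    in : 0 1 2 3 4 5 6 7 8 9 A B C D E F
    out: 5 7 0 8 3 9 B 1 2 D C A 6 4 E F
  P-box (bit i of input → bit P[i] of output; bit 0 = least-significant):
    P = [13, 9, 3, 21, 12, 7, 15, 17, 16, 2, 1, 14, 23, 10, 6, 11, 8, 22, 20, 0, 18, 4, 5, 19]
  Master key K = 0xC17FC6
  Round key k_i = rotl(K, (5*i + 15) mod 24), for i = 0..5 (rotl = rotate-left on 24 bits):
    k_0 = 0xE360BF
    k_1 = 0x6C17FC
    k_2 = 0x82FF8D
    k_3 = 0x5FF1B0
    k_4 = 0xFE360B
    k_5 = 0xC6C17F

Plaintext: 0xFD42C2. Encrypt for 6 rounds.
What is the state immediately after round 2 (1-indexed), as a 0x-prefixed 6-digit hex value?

s_0 = plaintext = 0xFD42C2
s_1 = Round(s_0, k_0) = 0x7FE40F
s_2 = Round(s_1, k_1) = 0x19A8B1
s_3 = Round(s_2, k_2) = 0x94D470
s_4 = Round(s_3, k_3) = 0x12C0DC
s_5 = Round(s_4, k_4) = 0xFBB071
s_6 = Round(s_5, k_5) = 0x8BFF44

0x19A8B1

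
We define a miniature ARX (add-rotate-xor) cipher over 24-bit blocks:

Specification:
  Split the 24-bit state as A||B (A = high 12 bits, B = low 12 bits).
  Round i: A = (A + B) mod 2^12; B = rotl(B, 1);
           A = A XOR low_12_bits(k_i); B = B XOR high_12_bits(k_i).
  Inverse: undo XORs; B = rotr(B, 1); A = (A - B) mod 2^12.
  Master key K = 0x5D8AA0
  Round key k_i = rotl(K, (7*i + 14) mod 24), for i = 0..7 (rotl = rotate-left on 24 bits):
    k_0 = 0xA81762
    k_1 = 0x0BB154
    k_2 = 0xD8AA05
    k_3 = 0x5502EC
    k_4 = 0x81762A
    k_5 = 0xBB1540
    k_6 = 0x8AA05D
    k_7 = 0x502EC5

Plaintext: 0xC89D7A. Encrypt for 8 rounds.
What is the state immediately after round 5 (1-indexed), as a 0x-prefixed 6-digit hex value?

0x630604

s_0 = plaintext = 0xC89D7A
s_1 = Round(s_0, k_0) = 0xD61074
s_2 = Round(s_1, k_1) = 0xC81053
s_3 = Round(s_2, k_2) = 0x6D1D2C
s_4 = Round(s_3, k_3) = 0x111F09
s_5 = Round(s_4, k_4) = 0x630604
s_6 = Round(s_5, k_5) = 0x9747B9
s_7 = Round(s_6, k_6) = 0x1707D8
s_8 = Round(s_7, k_7) = 0x78DAB2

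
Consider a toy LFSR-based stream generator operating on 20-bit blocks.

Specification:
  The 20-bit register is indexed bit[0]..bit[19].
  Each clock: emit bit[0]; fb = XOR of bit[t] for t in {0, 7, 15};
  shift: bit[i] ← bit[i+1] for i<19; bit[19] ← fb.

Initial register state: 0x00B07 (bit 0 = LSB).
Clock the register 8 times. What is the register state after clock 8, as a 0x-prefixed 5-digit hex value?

reg_0 = 0x00B07
clock 1: out=1, reg = 0x80583
clock 2: out=1, reg = 0x402C1
clock 3: out=1, reg = 0x20160
clock 4: out=0, reg = 0x100B0
clock 5: out=0, reg = 0x88058
clock 6: out=0, reg = 0xC402C
clock 7: out=0, reg = 0x62016
clock 8: out=0, reg = 0x3100B

0x3100B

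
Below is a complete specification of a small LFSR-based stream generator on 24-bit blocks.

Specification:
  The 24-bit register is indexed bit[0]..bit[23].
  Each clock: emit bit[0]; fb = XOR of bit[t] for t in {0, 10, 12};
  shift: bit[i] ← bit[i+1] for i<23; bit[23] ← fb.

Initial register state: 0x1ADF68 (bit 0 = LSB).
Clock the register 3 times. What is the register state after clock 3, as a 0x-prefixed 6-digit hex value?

reg_0 = 0x1ADF68
clock 1: out=0, reg = 0x0D6FB4
clock 2: out=0, reg = 0x86B7DA
clock 3: out=0, reg = 0x435BED

0x435BED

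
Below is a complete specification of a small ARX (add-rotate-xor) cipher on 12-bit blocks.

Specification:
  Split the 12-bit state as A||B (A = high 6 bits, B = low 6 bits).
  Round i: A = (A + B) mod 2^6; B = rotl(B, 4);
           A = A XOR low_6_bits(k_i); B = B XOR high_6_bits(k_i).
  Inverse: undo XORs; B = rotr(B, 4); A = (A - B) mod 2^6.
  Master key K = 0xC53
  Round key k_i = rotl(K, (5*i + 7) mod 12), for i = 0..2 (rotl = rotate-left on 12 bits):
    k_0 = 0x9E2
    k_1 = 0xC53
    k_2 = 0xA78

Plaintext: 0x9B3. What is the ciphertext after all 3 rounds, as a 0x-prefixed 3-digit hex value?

0xD18

s_0 = plaintext = 0x9B3
s_1 = Round(s_0, k_0) = 0xEDB
s_2 = Round(s_1, k_1) = 0x147
s_3 = Round(s_2, k_2) = 0xD18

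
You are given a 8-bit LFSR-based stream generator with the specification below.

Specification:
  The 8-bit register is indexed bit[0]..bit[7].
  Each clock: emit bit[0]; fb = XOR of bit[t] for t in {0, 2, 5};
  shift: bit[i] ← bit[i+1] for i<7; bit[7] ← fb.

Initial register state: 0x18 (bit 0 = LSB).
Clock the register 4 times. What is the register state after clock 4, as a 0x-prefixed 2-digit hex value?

0xE1

reg_0 = 0x18
clock 1: out=0, reg = 0x0C
clock 2: out=0, reg = 0x86
clock 3: out=0, reg = 0xC3
clock 4: out=1, reg = 0xE1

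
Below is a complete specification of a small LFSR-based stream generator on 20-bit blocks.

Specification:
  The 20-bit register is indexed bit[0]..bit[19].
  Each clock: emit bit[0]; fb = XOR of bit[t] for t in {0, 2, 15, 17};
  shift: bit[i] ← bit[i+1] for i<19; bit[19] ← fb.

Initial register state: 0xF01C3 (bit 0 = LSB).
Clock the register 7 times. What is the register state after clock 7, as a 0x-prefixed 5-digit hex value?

reg_0 = 0xF01C3
clock 1: out=1, reg = 0x780E1
clock 2: out=1, reg = 0xBC070
clock 3: out=0, reg = 0x5E038
clock 4: out=0, reg = 0xAF01C
clock 5: out=0, reg = 0xD780E
clock 6: out=0, reg = 0xEBC07
clock 7: out=1, reg = 0x75E03

0x75E03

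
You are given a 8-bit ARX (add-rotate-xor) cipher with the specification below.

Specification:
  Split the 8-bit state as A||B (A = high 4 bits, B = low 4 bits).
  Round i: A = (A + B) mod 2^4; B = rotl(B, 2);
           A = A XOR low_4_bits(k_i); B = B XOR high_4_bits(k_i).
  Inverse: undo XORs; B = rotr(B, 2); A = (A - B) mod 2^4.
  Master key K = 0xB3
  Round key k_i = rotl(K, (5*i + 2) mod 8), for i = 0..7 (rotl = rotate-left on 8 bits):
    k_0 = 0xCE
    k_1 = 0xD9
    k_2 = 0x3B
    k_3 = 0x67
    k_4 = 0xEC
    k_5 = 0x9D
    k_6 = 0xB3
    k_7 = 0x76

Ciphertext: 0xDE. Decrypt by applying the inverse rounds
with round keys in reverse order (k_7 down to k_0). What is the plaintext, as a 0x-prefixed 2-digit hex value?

0xF1

s_0 = ciphertext = 0xDE
s_1 = InvRound(s_0, k_7) = 0x56
s_2 = InvRound(s_1, k_6) = 0xF7
s_3 = InvRound(s_2, k_5) = 0x7B
s_4 = InvRound(s_3, k_4) = 0x65
s_5 = InvRound(s_4, k_3) = 0x5C
s_6 = InvRound(s_5, k_2) = 0xFF
s_7 = InvRound(s_6, k_1) = 0xE8
s_8 = InvRound(s_7, k_0) = 0xF1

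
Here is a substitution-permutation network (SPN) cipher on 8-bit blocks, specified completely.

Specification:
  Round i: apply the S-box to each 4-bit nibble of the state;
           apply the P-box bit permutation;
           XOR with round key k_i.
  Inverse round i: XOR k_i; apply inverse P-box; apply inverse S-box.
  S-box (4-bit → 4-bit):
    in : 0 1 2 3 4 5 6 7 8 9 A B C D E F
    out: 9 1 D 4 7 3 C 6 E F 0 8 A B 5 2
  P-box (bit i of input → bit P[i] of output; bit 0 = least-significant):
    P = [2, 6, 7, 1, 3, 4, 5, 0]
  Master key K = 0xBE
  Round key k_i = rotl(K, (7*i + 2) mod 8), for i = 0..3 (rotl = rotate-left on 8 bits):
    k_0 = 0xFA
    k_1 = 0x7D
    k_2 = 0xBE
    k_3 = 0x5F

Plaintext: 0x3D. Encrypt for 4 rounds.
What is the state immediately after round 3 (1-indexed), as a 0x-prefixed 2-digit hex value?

s_0 = plaintext = 0x3D
s_1 = Round(s_0, k_0) = 0x9C
s_2 = Round(s_1, k_1) = 0x06
s_3 = Round(s_2, k_2) = 0x35
s_4 = Round(s_3, k_3) = 0x3B

0x35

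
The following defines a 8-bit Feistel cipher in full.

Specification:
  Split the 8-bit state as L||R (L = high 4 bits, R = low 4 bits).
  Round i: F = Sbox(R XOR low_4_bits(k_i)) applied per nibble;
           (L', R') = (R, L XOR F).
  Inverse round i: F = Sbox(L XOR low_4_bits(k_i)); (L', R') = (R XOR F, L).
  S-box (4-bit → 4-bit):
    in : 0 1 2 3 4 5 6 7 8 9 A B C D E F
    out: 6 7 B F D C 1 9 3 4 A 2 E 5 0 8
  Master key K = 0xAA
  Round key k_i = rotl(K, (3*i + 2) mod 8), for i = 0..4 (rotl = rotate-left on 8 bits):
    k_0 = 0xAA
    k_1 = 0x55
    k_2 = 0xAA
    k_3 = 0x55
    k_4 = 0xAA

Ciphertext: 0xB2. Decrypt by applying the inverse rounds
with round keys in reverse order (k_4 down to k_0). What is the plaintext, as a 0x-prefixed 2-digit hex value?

s_0 = ciphertext = 0xB2
s_1 = InvRound(s_0, k_4) = 0x5B
s_2 = InvRound(s_1, k_3) = 0xD5
s_3 = InvRound(s_2, k_2) = 0xCD
s_4 = InvRound(s_3, k_1) = 0x9C
s_5 = InvRound(s_4, k_0) = 0x39

0x39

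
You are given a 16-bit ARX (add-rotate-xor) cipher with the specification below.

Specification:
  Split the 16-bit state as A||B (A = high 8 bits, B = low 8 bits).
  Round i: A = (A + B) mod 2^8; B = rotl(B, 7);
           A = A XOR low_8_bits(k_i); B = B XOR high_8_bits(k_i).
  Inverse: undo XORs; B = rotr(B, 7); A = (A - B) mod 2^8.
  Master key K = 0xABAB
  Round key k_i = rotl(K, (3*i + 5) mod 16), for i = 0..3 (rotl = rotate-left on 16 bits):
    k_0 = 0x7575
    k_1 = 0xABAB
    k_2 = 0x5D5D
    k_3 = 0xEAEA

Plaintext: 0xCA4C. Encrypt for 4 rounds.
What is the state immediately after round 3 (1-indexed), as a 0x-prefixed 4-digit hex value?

s_0 = plaintext = 0xCA4C
s_1 = Round(s_0, k_0) = 0x6353
s_2 = Round(s_1, k_1) = 0x1D02
s_3 = Round(s_2, k_2) = 0x425C
s_4 = Round(s_3, k_3) = 0x74C4

0x425C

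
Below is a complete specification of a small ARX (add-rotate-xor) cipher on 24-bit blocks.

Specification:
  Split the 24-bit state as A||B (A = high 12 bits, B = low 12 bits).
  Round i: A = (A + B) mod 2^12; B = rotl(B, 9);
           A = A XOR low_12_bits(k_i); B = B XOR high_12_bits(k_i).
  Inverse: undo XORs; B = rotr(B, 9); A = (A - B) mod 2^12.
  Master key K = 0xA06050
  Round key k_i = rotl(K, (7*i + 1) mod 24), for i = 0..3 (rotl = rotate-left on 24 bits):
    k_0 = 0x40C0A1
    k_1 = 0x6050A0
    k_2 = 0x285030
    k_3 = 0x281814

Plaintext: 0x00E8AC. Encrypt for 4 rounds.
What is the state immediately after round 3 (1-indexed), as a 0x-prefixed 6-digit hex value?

s_0 = plaintext = 0x00E8AC
s_1 = Round(s_0, k_0) = 0x81BD19
s_2 = Round(s_1, k_1) = 0x5945A6
s_3 = Round(s_2, k_2) = 0xB0AE31
s_4 = Round(s_3, k_3) = 0x12F147

0xB0AE31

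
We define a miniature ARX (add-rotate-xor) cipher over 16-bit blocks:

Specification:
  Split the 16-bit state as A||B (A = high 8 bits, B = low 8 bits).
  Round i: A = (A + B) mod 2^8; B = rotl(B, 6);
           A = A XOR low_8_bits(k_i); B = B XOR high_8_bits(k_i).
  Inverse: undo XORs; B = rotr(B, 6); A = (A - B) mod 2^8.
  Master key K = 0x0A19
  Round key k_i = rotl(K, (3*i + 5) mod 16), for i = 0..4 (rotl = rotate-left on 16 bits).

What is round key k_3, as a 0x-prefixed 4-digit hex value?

0x4286

K = 0x0A19
k_0 = rotl(K, (3*0+5) mod 16) = rotl(K, 5) = 0x4321
k_1 = rotl(K, (3*1+5) mod 16) = rotl(K, 8) = 0x190A
k_2 = rotl(K, (3*2+5) mod 16) = rotl(K, 11) = 0xC850
k_3 = rotl(K, (3*3+5) mod 16) = rotl(K, 14) = 0x4286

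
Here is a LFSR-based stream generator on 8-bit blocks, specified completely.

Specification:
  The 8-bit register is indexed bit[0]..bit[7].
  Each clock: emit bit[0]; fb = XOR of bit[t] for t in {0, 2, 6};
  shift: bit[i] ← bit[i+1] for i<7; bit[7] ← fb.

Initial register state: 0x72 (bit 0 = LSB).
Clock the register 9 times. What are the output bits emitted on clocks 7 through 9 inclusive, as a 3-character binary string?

101

reg_0 = 0x72
clock 1: out=0, reg = 0xB9
clock 2: out=1, reg = 0xDC
clock 3: out=0, reg = 0x6E
clock 4: out=0, reg = 0x37
clock 5: out=1, reg = 0x1B
clock 6: out=1, reg = 0x8D
clock 7: out=1, reg = 0x46
clock 8: out=0, reg = 0x23
clock 9: out=1, reg = 0x91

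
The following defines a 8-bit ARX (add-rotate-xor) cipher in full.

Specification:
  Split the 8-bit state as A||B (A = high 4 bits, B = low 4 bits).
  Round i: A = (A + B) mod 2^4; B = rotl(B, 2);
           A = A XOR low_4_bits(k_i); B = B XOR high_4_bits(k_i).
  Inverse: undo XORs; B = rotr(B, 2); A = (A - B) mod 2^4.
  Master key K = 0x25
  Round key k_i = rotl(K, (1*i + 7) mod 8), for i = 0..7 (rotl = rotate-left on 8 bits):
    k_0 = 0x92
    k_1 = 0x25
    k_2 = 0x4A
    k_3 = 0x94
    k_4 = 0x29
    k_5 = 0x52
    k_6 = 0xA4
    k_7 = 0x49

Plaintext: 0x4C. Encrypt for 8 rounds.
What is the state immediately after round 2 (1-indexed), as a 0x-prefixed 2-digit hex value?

0x98

s_0 = plaintext = 0x4C
s_1 = Round(s_0, k_0) = 0x2A
s_2 = Round(s_1, k_1) = 0x98
s_3 = Round(s_2, k_2) = 0xB6
s_4 = Round(s_3, k_3) = 0x50
s_5 = Round(s_4, k_4) = 0xC2
s_6 = Round(s_5, k_5) = 0xCD
s_7 = Round(s_6, k_6) = 0xDD
s_8 = Round(s_7, k_7) = 0x33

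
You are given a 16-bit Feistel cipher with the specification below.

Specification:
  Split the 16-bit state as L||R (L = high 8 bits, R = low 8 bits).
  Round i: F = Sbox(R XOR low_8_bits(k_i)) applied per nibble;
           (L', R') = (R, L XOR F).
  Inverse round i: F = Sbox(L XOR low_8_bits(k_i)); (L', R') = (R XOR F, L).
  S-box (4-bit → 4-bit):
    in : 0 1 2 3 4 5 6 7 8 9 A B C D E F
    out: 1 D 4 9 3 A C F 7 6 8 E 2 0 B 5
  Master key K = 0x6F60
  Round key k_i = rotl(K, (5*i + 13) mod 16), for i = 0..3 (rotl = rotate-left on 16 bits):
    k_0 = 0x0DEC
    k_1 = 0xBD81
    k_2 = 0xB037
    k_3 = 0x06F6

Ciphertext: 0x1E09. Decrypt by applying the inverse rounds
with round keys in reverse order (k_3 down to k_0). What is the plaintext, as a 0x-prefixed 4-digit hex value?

s_0 = ciphertext = 0x1E09
s_1 = InvRound(s_0, k_3) = 0xBE1E
s_2 = InvRound(s_1, k_2) = 0x68BE
s_3 = InvRound(s_2, k_1) = 0x0868
s_4 = InvRound(s_3, k_0) = 0xDB08

0xDB08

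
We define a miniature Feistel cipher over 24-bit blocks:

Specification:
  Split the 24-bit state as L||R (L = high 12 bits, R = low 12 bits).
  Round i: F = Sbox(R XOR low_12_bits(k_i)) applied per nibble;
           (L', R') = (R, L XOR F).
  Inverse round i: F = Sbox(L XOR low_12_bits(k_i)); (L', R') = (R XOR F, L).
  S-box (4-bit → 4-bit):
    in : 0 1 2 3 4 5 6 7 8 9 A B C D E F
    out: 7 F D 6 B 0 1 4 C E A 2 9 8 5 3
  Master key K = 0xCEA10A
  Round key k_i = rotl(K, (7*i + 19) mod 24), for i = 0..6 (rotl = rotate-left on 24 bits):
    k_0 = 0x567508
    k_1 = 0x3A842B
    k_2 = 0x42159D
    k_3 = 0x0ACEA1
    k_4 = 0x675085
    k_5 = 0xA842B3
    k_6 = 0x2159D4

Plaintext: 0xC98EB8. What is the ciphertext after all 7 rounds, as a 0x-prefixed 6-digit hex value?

s_0 = plaintext = 0xC98EB8
s_1 = Round(s_0, k_0) = 0xEB8EBF
s_2 = Round(s_1, k_1) = 0xEBF453
s_3 = Round(s_2, k_2) = 0x45312A
s_4 = Round(s_3, k_3) = 0x12A791
s_5 = Round(s_4, k_4) = 0x7915D1
s_6 = Round(s_5, k_5) = 0x5D138C
s_7 = Round(s_6, k_6) = 0x38CFDD

0x38CFDD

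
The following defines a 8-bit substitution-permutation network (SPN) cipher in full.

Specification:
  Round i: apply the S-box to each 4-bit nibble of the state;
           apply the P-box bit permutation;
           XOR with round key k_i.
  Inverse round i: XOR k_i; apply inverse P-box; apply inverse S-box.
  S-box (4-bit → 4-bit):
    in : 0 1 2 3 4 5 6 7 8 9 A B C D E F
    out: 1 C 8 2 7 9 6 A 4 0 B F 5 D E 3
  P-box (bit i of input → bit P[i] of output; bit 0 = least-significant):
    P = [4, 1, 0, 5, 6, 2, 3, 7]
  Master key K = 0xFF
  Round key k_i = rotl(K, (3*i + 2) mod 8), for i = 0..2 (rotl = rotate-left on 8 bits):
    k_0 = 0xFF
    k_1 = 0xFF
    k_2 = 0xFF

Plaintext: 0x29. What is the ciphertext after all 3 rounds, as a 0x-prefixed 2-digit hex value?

0xF3

s_0 = plaintext = 0x29
s_1 = Round(s_0, k_0) = 0x7F
s_2 = Round(s_1, k_1) = 0x69
s_3 = Round(s_2, k_2) = 0xF3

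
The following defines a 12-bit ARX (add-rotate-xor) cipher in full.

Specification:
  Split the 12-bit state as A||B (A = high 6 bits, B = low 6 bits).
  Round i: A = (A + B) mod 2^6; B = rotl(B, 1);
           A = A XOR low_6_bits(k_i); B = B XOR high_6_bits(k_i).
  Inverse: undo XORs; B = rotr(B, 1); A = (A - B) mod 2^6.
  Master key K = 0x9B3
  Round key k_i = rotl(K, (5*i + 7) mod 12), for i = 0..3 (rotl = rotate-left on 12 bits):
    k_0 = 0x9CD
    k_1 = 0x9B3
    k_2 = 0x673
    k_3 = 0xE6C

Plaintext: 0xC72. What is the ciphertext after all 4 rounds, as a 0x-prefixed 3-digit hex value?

s_0 = plaintext = 0xC72
s_1 = Round(s_0, k_0) = 0xB82
s_2 = Round(s_1, k_1) = 0x0E2
s_3 = Round(s_2, k_2) = 0x59C
s_4 = Round(s_3, k_3) = 0x781

0x781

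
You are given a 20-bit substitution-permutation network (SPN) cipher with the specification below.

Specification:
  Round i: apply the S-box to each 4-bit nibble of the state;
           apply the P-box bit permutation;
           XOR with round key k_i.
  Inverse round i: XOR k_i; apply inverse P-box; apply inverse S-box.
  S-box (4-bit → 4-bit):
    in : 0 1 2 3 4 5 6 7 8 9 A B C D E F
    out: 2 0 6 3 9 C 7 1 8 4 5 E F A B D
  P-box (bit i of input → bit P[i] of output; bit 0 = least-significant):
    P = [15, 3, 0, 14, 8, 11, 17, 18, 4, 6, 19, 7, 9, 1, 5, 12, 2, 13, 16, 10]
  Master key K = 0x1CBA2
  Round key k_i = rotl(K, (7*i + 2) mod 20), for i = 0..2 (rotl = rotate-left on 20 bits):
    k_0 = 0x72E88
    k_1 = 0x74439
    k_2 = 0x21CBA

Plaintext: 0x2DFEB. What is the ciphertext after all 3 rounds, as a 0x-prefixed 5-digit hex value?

0x3642D

s_0 = plaintext = 0x2DFEB
s_1 = Round(s_0, k_0) = 0xA5713
s_2 = Round(s_1, k_1) = 0x6D405
s_3 = Round(s_2, k_2) = 0x3642D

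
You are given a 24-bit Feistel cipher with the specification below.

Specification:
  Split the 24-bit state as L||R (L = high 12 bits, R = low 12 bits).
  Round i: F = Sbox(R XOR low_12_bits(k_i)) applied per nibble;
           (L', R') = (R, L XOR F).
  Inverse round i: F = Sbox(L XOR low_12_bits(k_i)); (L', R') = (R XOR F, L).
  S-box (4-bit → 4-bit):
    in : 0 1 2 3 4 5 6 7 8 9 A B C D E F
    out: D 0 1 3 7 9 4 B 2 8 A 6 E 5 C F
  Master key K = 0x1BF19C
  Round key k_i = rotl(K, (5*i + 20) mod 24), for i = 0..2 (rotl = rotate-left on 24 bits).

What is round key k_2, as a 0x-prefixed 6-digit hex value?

0xFC6706

K = 0x1BF19C
k_0 = rotl(K, (5*0+20) mod 24) = rotl(K, 20) = 0xC1BF19
k_1 = rotl(K, (5*1+20) mod 24) = rotl(K, 1) = 0x37E338
k_2 = rotl(K, (5*2+20) mod 24) = rotl(K, 6) = 0xFC6706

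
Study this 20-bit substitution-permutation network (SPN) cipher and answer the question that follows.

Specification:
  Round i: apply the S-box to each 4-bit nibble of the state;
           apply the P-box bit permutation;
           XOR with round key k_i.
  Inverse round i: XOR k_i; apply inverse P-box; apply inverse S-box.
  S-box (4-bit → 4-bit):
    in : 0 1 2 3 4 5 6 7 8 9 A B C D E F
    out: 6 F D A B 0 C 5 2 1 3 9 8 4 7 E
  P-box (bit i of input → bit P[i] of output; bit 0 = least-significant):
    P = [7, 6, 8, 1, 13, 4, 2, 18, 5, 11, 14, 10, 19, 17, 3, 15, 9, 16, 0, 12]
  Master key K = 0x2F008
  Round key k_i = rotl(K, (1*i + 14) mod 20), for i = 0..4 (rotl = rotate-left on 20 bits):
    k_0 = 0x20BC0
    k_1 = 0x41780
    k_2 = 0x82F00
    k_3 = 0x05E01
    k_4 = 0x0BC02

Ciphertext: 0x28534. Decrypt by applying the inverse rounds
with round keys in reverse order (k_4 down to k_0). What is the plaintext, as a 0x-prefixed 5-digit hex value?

0x3230B

s_0 = ciphertext = 0x28534
s_1 = InvRound(s_0, k_4) = 0xC8AE6
s_2 = InvRound(s_1, k_3) = 0x6B264
s_3 = InvRound(s_2, k_2) = 0xC4460
s_4 = InvRound(s_3, k_1) = 0xB975E
s_5 = InvRound(s_4, k_0) = 0x3230B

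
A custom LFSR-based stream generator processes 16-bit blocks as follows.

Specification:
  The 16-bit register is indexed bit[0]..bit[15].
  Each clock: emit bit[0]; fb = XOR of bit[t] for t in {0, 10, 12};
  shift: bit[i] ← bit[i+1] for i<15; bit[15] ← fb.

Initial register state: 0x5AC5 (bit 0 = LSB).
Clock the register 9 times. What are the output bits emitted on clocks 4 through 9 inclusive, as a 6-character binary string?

000110

reg_0 = 0x5AC5
clock 1: out=1, reg = 0x2D62
clock 2: out=0, reg = 0x96B1
clock 3: out=1, reg = 0xCB58
clock 4: out=0, reg = 0x65AC
clock 5: out=0, reg = 0xB2D6
clock 6: out=0, reg = 0xD96B
clock 7: out=1, reg = 0x6CB5
clock 8: out=1, reg = 0x365A
clock 9: out=0, reg = 0x1B2D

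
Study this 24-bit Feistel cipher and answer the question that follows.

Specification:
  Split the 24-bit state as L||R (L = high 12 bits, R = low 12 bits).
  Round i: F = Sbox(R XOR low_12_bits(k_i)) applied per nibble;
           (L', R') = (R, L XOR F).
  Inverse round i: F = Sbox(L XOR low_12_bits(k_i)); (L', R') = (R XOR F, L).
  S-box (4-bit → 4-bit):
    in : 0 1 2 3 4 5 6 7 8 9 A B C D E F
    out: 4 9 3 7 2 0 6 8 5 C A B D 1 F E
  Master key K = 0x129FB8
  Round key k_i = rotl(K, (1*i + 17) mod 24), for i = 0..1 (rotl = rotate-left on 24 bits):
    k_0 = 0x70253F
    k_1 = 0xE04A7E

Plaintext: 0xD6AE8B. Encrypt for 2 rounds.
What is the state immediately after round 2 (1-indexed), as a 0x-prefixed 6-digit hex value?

0x6D832D

s_0 = plaintext = 0xD6AE8B
s_1 = Round(s_0, k_0) = 0xE8B6D8
s_2 = Round(s_1, k_1) = 0x6D832D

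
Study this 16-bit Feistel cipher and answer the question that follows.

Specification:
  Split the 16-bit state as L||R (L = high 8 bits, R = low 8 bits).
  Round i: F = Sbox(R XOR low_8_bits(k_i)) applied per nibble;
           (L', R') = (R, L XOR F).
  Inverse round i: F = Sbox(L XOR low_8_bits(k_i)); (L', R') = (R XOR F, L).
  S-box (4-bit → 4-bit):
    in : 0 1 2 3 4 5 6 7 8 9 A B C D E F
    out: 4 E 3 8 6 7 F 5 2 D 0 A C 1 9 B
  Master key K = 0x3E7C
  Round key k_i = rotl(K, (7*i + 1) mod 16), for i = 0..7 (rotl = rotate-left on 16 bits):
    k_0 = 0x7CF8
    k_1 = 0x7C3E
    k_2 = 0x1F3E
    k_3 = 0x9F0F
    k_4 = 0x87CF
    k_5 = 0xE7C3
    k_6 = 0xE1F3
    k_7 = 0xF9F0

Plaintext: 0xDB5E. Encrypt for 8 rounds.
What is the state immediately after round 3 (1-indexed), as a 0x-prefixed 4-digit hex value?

0xCE60

s_0 = plaintext = 0xDB5E
s_1 = Round(s_0, k_0) = 0x5ED4
s_2 = Round(s_1, k_1) = 0xD4CE
s_3 = Round(s_2, k_2) = 0xCE60
s_4 = Round(s_3, k_3) = 0x6035
s_5 = Round(s_4, k_4) = 0x35D0
s_6 = Round(s_5, k_5) = 0xD0DD
s_7 = Round(s_6, k_6) = 0xDDE9
s_8 = Round(s_7, k_7) = 0xE930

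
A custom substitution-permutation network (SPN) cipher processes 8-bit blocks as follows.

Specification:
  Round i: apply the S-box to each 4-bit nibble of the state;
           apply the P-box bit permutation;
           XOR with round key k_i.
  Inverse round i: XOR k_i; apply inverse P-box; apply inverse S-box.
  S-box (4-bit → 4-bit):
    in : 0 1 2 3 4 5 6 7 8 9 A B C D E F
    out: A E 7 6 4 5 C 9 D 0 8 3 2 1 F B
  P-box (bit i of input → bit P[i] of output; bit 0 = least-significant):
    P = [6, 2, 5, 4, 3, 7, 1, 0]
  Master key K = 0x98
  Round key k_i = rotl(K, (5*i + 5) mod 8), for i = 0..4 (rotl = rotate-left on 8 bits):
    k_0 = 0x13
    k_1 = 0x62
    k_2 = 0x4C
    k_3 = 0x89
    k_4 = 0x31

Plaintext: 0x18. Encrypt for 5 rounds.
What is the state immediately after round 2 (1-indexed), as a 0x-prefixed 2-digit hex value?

s_0 = plaintext = 0x18
s_1 = Round(s_0, k_0) = 0xE0
s_2 = Round(s_1, k_1) = 0xFD
s_3 = Round(s_2, k_2) = 0x85
s_4 = Round(s_3, k_3) = 0xE2
s_5 = Round(s_4, k_4) = 0xDE

0xFD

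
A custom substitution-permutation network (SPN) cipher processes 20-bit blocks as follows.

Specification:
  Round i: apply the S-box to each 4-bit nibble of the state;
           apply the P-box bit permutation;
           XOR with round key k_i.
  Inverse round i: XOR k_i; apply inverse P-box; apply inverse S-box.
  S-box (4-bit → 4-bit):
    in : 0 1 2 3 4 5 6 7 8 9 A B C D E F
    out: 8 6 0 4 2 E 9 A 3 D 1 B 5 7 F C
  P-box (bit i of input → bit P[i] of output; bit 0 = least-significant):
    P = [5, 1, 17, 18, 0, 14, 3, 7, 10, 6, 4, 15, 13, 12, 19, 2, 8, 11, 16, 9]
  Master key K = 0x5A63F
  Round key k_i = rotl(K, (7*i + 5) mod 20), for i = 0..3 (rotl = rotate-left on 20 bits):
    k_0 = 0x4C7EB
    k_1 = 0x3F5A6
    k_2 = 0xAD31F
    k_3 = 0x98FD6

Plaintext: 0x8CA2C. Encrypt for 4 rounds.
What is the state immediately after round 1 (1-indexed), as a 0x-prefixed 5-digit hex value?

0xEEACB

s_0 = plaintext = 0x8CA2C
s_1 = Round(s_0, k_0) = 0xEEACB
s_2 = Round(s_1, k_1) = 0xECA89
s_3 = Round(s_2, k_2) = 0x5BC3E
s_4 = Round(s_3, k_3) = 0xEB1E8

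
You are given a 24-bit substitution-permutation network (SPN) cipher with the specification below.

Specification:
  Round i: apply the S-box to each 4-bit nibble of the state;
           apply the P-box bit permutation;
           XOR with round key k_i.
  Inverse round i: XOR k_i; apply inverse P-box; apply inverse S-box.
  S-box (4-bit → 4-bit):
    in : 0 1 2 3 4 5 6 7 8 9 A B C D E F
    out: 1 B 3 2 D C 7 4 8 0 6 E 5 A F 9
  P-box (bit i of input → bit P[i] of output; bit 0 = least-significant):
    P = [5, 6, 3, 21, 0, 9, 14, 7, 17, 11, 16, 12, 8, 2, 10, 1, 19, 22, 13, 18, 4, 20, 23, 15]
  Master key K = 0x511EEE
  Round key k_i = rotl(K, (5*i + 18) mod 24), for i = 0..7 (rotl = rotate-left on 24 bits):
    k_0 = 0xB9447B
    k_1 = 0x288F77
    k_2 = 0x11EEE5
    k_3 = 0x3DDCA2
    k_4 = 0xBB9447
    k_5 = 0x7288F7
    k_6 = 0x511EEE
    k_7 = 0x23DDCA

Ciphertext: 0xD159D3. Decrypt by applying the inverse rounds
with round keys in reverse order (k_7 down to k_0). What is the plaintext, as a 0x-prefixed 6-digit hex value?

s_0 = ciphertext = 0xD159D3
s_1 = InvRound(s_0, k_7) = 0xE37005
s_2 = InvRound(s_1, k_6) = 0xA752EE
s_3 = InvRound(s_2, k_5) = 0xED9B67
s_4 = InvRound(s_3, k_4) = 0x3DC230
s_5 = InvRound(s_4, k_3) = 0x095DD9
s_6 = InvRound(s_5, k_2) = 0x1C283C
s_7 = InvRound(s_6, k_1) = 0xD5492B
s_8 = InvRound(s_7, k_0) = 0x01C39D

0x01C39D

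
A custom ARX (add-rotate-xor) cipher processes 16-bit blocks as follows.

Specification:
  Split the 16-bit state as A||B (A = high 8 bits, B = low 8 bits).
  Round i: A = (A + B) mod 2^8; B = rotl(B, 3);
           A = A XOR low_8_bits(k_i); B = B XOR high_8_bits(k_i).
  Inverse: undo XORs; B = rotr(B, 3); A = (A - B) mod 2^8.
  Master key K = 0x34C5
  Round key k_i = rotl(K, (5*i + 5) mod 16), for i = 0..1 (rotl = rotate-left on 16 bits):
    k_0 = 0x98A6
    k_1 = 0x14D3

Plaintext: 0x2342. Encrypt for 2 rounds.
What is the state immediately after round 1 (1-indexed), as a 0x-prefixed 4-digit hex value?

0xC38A

s_0 = plaintext = 0x2342
s_1 = Round(s_0, k_0) = 0xC38A
s_2 = Round(s_1, k_1) = 0x9E40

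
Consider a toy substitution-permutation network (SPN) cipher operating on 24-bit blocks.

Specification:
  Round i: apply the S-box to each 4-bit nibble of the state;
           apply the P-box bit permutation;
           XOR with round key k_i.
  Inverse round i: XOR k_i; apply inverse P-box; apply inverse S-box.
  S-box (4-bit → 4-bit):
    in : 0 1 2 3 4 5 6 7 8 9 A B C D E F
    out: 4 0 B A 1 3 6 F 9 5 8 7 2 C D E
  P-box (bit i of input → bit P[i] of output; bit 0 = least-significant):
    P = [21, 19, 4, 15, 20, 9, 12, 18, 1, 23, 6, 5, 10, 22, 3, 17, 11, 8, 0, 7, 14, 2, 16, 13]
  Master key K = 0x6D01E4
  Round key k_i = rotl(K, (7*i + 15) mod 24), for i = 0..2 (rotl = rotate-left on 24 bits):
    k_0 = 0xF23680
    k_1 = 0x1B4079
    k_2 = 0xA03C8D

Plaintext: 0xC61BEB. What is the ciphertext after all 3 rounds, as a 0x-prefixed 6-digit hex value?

s_0 = plaintext = 0xC61BEB
s_1 = Round(s_0, k_0) = 0x4E27D7
s_2 = Round(s_1, k_1) = 0xF59C8A
s_3 = Round(s_2, k_2) = 0x359181

0x359181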